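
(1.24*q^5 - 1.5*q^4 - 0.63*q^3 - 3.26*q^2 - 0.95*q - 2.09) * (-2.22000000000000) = -2.7528*q^5 + 3.33*q^4 + 1.3986*q^3 + 7.2372*q^2 + 2.109*q + 4.6398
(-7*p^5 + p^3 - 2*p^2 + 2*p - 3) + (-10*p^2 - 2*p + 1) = -7*p^5 + p^3 - 12*p^2 - 2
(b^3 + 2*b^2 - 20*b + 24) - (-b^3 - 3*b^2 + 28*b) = 2*b^3 + 5*b^2 - 48*b + 24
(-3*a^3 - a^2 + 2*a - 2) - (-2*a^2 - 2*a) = -3*a^3 + a^2 + 4*a - 2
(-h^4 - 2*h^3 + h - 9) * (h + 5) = -h^5 - 7*h^4 - 10*h^3 + h^2 - 4*h - 45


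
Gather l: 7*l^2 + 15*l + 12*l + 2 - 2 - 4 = 7*l^2 + 27*l - 4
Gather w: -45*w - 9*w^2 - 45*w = -9*w^2 - 90*w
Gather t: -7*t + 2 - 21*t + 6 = 8 - 28*t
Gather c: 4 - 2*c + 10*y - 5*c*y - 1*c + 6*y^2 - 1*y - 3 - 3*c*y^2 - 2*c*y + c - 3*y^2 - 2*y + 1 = c*(-3*y^2 - 7*y - 2) + 3*y^2 + 7*y + 2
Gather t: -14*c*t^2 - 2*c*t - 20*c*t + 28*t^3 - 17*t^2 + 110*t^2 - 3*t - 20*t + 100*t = 28*t^3 + t^2*(93 - 14*c) + t*(77 - 22*c)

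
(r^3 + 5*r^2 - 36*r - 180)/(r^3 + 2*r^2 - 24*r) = (r^2 - r - 30)/(r*(r - 4))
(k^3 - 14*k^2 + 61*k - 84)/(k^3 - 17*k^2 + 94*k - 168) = (k - 3)/(k - 6)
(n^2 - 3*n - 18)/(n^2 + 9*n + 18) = (n - 6)/(n + 6)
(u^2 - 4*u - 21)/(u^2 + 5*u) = (u^2 - 4*u - 21)/(u*(u + 5))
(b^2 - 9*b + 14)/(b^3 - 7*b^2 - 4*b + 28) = 1/(b + 2)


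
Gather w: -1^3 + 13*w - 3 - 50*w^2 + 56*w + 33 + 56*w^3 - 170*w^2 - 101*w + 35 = 56*w^3 - 220*w^2 - 32*w + 64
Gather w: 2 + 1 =3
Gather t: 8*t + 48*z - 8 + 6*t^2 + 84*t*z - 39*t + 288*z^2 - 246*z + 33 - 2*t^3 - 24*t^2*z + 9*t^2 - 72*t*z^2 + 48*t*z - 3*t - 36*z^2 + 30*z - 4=-2*t^3 + t^2*(15 - 24*z) + t*(-72*z^2 + 132*z - 34) + 252*z^2 - 168*z + 21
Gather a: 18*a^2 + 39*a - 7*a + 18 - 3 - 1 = 18*a^2 + 32*a + 14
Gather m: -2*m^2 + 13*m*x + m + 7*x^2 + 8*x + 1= -2*m^2 + m*(13*x + 1) + 7*x^2 + 8*x + 1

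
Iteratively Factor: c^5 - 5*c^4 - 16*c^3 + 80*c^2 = (c)*(c^4 - 5*c^3 - 16*c^2 + 80*c) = c*(c - 4)*(c^3 - c^2 - 20*c) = c*(c - 4)*(c + 4)*(c^2 - 5*c) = c*(c - 5)*(c - 4)*(c + 4)*(c)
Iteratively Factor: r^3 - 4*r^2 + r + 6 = (r - 2)*(r^2 - 2*r - 3) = (r - 3)*(r - 2)*(r + 1)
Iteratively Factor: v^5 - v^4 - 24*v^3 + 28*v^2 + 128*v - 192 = (v + 3)*(v^4 - 4*v^3 - 12*v^2 + 64*v - 64) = (v - 4)*(v + 3)*(v^3 - 12*v + 16) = (v - 4)*(v - 2)*(v + 3)*(v^2 + 2*v - 8) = (v - 4)*(v - 2)*(v + 3)*(v + 4)*(v - 2)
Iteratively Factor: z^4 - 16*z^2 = (z - 4)*(z^3 + 4*z^2) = (z - 4)*(z + 4)*(z^2) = z*(z - 4)*(z + 4)*(z)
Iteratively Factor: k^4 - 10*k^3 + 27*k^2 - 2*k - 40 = (k + 1)*(k^3 - 11*k^2 + 38*k - 40) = (k - 2)*(k + 1)*(k^2 - 9*k + 20) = (k - 5)*(k - 2)*(k + 1)*(k - 4)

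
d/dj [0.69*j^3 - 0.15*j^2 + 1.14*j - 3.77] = 2.07*j^2 - 0.3*j + 1.14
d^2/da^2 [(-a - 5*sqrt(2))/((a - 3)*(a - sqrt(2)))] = 2*((a - 3)^2*(a - sqrt(2)) - (a - 3)^2*(a + 5*sqrt(2)) + (a - 3)*(a - sqrt(2))^2 - (a - 3)*(a - sqrt(2))*(a + 5*sqrt(2)) - (a - sqrt(2))^2*(a + 5*sqrt(2)))/((a - 3)^3*(a - sqrt(2))^3)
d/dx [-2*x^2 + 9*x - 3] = 9 - 4*x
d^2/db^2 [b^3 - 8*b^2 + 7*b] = 6*b - 16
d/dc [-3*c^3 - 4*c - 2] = -9*c^2 - 4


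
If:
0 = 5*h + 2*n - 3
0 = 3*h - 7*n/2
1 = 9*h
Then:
No Solution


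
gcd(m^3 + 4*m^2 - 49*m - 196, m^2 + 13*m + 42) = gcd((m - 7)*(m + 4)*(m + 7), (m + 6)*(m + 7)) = m + 7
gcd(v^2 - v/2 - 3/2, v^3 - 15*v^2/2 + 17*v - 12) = v - 3/2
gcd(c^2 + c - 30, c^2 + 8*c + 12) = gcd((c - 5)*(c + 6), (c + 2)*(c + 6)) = c + 6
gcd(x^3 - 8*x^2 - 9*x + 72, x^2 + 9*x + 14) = 1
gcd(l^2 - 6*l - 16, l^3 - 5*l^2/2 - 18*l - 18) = l + 2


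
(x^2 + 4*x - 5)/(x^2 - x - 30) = (x - 1)/(x - 6)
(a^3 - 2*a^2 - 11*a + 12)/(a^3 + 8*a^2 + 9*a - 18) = (a - 4)/(a + 6)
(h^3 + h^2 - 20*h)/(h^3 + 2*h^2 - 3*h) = (h^2 + h - 20)/(h^2 + 2*h - 3)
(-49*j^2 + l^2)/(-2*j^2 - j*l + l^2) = (49*j^2 - l^2)/(2*j^2 + j*l - l^2)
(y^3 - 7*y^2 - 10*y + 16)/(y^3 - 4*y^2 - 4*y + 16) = (y^2 - 9*y + 8)/(y^2 - 6*y + 8)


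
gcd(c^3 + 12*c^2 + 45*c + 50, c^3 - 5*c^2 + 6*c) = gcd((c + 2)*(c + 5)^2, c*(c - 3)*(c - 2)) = 1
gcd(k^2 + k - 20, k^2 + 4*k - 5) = k + 5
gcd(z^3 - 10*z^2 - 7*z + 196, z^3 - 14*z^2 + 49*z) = z^2 - 14*z + 49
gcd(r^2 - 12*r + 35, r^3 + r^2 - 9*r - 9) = 1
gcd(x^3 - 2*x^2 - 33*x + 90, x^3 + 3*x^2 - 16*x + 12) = x + 6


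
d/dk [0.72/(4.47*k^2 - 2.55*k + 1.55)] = (1.836 - 6.4368*k)/(4.47*k^2 - 2.55*k + 1.55)^2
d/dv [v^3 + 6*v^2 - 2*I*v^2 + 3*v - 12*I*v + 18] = 3*v^2 + 4*v*(3 - I) + 3 - 12*I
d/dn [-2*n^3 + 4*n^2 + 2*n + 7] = -6*n^2 + 8*n + 2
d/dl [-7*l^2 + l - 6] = 1 - 14*l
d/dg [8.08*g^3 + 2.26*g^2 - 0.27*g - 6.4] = 24.24*g^2 + 4.52*g - 0.27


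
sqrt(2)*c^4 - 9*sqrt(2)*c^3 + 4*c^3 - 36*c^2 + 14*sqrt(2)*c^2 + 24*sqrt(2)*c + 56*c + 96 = (c - 6)*(c - 4)*(c + 2*sqrt(2))*(sqrt(2)*c + sqrt(2))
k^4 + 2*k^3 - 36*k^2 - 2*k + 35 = (k - 5)*(k - 1)*(k + 1)*(k + 7)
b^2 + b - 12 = (b - 3)*(b + 4)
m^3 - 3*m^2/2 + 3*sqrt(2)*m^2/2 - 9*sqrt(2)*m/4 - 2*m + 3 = (m - 3/2)*(m - sqrt(2)/2)*(m + 2*sqrt(2))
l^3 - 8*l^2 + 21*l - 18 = (l - 3)^2*(l - 2)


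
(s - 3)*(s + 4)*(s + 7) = s^3 + 8*s^2 - 5*s - 84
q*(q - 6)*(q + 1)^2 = q^4 - 4*q^3 - 11*q^2 - 6*q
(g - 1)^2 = g^2 - 2*g + 1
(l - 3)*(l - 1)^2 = l^3 - 5*l^2 + 7*l - 3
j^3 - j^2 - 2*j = j*(j - 2)*(j + 1)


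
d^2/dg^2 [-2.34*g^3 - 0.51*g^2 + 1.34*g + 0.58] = -14.04*g - 1.02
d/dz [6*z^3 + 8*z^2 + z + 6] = 18*z^2 + 16*z + 1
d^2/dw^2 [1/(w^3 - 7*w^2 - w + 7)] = 2*((7 - 3*w)*(w^3 - 7*w^2 - w + 7) + (-3*w^2 + 14*w + 1)^2)/(w^3 - 7*w^2 - w + 7)^3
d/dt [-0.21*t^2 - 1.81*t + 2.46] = -0.42*t - 1.81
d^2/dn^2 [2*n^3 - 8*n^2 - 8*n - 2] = 12*n - 16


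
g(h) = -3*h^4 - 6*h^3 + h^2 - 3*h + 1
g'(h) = -12*h^3 - 18*h^2 + 2*h - 3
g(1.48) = -35.09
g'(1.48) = -78.37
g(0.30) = 0.00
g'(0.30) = -4.34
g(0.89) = -6.99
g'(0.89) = -23.94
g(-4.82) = -908.66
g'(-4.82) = 912.94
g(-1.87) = 12.66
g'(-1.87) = 8.79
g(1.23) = -19.21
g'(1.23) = -50.10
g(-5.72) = -2037.71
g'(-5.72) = 1642.42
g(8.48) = -19124.65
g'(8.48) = -8598.03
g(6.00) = -5165.00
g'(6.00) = -3231.00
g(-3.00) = -62.00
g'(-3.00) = 153.00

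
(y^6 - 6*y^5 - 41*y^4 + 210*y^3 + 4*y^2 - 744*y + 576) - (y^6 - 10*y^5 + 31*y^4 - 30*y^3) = 4*y^5 - 72*y^4 + 240*y^3 + 4*y^2 - 744*y + 576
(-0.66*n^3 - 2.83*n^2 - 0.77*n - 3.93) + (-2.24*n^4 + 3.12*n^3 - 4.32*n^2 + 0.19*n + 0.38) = -2.24*n^4 + 2.46*n^3 - 7.15*n^2 - 0.58*n - 3.55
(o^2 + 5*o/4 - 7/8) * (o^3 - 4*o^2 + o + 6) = o^5 - 11*o^4/4 - 39*o^3/8 + 43*o^2/4 + 53*o/8 - 21/4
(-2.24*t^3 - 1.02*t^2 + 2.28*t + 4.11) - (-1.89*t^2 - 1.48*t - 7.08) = -2.24*t^3 + 0.87*t^2 + 3.76*t + 11.19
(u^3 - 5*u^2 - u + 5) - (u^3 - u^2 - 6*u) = -4*u^2 + 5*u + 5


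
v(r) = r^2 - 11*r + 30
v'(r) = 2*r - 11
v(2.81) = 6.99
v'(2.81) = -5.38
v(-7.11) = 158.76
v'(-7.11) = -25.22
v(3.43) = 4.03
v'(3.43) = -4.14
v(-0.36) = 34.09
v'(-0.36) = -11.72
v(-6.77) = 150.30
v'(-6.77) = -24.54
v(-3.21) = 75.61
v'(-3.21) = -17.42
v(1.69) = 14.27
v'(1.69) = -7.62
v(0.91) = 20.82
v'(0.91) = -9.18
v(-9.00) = 210.00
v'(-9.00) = -29.00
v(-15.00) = 420.00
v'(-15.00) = -41.00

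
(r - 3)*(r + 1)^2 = r^3 - r^2 - 5*r - 3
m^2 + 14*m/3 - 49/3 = (m - 7/3)*(m + 7)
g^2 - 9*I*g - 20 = (g - 5*I)*(g - 4*I)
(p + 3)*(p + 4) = p^2 + 7*p + 12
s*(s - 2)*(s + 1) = s^3 - s^2 - 2*s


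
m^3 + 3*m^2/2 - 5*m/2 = m*(m - 1)*(m + 5/2)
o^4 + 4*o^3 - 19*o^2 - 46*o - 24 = (o - 4)*(o + 1)^2*(o + 6)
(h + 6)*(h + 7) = h^2 + 13*h + 42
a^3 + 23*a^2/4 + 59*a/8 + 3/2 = (a + 1/4)*(a + 3/2)*(a + 4)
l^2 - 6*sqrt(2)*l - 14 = (l - 7*sqrt(2))*(l + sqrt(2))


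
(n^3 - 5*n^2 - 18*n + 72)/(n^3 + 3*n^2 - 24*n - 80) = (n^2 - 9*n + 18)/(n^2 - n - 20)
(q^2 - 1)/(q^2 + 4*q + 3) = (q - 1)/(q + 3)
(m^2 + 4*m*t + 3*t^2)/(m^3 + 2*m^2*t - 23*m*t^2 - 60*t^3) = (-m - t)/(-m^2 + m*t + 20*t^2)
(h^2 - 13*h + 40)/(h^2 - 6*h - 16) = (h - 5)/(h + 2)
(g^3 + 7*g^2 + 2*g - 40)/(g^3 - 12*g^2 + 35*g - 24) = (g^3 + 7*g^2 + 2*g - 40)/(g^3 - 12*g^2 + 35*g - 24)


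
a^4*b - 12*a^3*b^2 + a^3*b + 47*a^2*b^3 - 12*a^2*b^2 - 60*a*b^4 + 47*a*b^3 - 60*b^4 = (a - 5*b)*(a - 4*b)*(a - 3*b)*(a*b + b)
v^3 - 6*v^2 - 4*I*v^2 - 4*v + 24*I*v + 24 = (v - 6)*(v - 2*I)^2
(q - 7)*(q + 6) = q^2 - q - 42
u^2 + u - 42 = (u - 6)*(u + 7)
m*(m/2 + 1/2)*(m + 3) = m^3/2 + 2*m^2 + 3*m/2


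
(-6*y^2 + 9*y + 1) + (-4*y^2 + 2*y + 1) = -10*y^2 + 11*y + 2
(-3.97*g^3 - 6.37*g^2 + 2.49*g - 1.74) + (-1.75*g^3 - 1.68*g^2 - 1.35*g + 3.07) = -5.72*g^3 - 8.05*g^2 + 1.14*g + 1.33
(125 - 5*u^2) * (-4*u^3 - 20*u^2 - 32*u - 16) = 20*u^5 + 100*u^4 - 340*u^3 - 2420*u^2 - 4000*u - 2000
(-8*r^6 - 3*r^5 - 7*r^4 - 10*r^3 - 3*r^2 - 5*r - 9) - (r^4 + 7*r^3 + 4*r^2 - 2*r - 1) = -8*r^6 - 3*r^5 - 8*r^4 - 17*r^3 - 7*r^2 - 3*r - 8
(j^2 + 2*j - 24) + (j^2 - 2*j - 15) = 2*j^2 - 39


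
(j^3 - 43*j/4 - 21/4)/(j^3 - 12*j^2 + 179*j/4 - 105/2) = (2*j^2 + 7*j + 3)/(2*j^2 - 17*j + 30)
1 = 1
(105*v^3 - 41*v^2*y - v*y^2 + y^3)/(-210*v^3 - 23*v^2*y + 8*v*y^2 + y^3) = (-3*v + y)/(6*v + y)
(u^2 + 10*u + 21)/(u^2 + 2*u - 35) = (u + 3)/(u - 5)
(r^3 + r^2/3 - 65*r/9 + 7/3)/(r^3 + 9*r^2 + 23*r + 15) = (9*r^2 - 24*r + 7)/(9*(r^2 + 6*r + 5))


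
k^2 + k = k*(k + 1)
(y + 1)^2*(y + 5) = y^3 + 7*y^2 + 11*y + 5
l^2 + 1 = (l - I)*(l + I)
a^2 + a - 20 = (a - 4)*(a + 5)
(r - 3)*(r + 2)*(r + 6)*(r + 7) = r^4 + 12*r^3 + 23*r^2 - 120*r - 252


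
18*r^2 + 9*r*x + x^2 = (3*r + x)*(6*r + x)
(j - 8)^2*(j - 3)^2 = j^4 - 22*j^3 + 169*j^2 - 528*j + 576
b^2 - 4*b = b*(b - 4)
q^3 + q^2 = q^2*(q + 1)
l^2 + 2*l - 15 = (l - 3)*(l + 5)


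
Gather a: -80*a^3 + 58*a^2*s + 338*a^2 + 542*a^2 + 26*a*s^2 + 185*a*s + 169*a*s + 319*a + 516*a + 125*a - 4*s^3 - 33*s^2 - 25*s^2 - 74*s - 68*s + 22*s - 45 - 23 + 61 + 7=-80*a^3 + a^2*(58*s + 880) + a*(26*s^2 + 354*s + 960) - 4*s^3 - 58*s^2 - 120*s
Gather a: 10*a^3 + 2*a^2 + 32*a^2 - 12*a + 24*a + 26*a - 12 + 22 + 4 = 10*a^3 + 34*a^2 + 38*a + 14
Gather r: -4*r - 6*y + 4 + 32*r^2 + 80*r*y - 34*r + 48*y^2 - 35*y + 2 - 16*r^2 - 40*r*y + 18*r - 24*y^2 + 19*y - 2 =16*r^2 + r*(40*y - 20) + 24*y^2 - 22*y + 4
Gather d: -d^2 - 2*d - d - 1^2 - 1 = -d^2 - 3*d - 2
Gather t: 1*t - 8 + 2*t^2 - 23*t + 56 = 2*t^2 - 22*t + 48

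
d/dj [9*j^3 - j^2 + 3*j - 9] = 27*j^2 - 2*j + 3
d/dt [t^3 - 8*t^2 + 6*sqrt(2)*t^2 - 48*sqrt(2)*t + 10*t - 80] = 3*t^2 - 16*t + 12*sqrt(2)*t - 48*sqrt(2) + 10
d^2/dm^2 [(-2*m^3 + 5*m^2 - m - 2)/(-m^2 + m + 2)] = 4/(m^3 + 3*m^2 + 3*m + 1)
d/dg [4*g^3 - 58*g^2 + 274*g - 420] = 12*g^2 - 116*g + 274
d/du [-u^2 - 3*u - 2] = -2*u - 3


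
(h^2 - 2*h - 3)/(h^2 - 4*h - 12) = (-h^2 + 2*h + 3)/(-h^2 + 4*h + 12)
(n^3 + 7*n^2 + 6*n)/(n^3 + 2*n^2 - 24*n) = (n + 1)/(n - 4)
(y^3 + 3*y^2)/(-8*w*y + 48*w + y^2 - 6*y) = y^2*(y + 3)/(-8*w*y + 48*w + y^2 - 6*y)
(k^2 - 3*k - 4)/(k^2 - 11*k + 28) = (k + 1)/(k - 7)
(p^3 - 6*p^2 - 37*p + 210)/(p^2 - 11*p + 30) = (p^2 - p - 42)/(p - 6)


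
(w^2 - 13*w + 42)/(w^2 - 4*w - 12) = (w - 7)/(w + 2)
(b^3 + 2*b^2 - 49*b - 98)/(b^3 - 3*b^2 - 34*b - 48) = (b^2 - 49)/(b^2 - 5*b - 24)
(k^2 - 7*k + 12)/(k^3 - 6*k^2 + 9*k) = (k - 4)/(k*(k - 3))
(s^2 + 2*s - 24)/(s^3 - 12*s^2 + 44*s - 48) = (s + 6)/(s^2 - 8*s + 12)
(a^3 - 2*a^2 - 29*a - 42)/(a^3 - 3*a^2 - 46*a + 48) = (a^3 - 2*a^2 - 29*a - 42)/(a^3 - 3*a^2 - 46*a + 48)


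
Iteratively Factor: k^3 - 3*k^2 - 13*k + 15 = (k - 5)*(k^2 + 2*k - 3) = (k - 5)*(k - 1)*(k + 3)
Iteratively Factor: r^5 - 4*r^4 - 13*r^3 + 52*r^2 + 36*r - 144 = (r + 3)*(r^4 - 7*r^3 + 8*r^2 + 28*r - 48) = (r - 3)*(r + 3)*(r^3 - 4*r^2 - 4*r + 16) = (r - 3)*(r - 2)*(r + 3)*(r^2 - 2*r - 8) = (r - 3)*(r - 2)*(r + 2)*(r + 3)*(r - 4)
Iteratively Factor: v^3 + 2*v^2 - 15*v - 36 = (v + 3)*(v^2 - v - 12) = (v - 4)*(v + 3)*(v + 3)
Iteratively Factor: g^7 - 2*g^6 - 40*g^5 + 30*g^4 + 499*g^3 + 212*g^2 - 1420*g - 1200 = (g + 4)*(g^6 - 6*g^5 - 16*g^4 + 94*g^3 + 123*g^2 - 280*g - 300) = (g + 1)*(g + 4)*(g^5 - 7*g^4 - 9*g^3 + 103*g^2 + 20*g - 300) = (g + 1)*(g + 2)*(g + 4)*(g^4 - 9*g^3 + 9*g^2 + 85*g - 150) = (g - 2)*(g + 1)*(g + 2)*(g + 4)*(g^3 - 7*g^2 - 5*g + 75) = (g - 5)*(g - 2)*(g + 1)*(g + 2)*(g + 4)*(g^2 - 2*g - 15) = (g - 5)*(g - 2)*(g + 1)*(g + 2)*(g + 3)*(g + 4)*(g - 5)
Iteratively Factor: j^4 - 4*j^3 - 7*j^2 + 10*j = (j + 2)*(j^3 - 6*j^2 + 5*j) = (j - 5)*(j + 2)*(j^2 - j) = (j - 5)*(j - 1)*(j + 2)*(j)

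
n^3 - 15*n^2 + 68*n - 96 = (n - 8)*(n - 4)*(n - 3)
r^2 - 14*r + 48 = (r - 8)*(r - 6)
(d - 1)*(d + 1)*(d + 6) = d^3 + 6*d^2 - d - 6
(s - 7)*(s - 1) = s^2 - 8*s + 7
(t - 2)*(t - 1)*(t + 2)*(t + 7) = t^4 + 6*t^3 - 11*t^2 - 24*t + 28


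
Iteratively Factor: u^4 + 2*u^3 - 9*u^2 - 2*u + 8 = (u + 4)*(u^3 - 2*u^2 - u + 2) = (u + 1)*(u + 4)*(u^2 - 3*u + 2) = (u - 1)*(u + 1)*(u + 4)*(u - 2)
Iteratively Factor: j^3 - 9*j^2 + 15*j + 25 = (j + 1)*(j^2 - 10*j + 25) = (j - 5)*(j + 1)*(j - 5)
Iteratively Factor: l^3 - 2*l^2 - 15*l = (l)*(l^2 - 2*l - 15) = l*(l - 5)*(l + 3)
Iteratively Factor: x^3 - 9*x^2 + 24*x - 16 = (x - 1)*(x^2 - 8*x + 16) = (x - 4)*(x - 1)*(x - 4)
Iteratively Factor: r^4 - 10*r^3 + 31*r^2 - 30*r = (r - 2)*(r^3 - 8*r^2 + 15*r) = r*(r - 2)*(r^2 - 8*r + 15) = r*(r - 5)*(r - 2)*(r - 3)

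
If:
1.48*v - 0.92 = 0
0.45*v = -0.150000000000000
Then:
No Solution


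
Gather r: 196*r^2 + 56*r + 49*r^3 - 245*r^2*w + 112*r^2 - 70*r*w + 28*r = 49*r^3 + r^2*(308 - 245*w) + r*(84 - 70*w)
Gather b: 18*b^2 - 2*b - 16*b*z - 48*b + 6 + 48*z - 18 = 18*b^2 + b*(-16*z - 50) + 48*z - 12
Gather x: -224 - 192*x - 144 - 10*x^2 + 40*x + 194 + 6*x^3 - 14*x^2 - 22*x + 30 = 6*x^3 - 24*x^2 - 174*x - 144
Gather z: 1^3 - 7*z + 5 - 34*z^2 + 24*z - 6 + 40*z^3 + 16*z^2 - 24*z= 40*z^3 - 18*z^2 - 7*z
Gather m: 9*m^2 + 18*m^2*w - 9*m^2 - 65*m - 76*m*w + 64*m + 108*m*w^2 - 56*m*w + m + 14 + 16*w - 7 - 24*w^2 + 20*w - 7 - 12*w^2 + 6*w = 18*m^2*w + m*(108*w^2 - 132*w) - 36*w^2 + 42*w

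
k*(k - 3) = k^2 - 3*k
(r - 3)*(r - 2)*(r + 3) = r^3 - 2*r^2 - 9*r + 18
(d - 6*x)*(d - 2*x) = d^2 - 8*d*x + 12*x^2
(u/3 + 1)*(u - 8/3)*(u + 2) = u^3/3 + 7*u^2/9 - 22*u/9 - 16/3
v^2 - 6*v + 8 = (v - 4)*(v - 2)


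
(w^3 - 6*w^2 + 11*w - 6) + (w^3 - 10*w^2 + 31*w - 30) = 2*w^3 - 16*w^2 + 42*w - 36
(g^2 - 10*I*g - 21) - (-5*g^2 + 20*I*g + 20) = 6*g^2 - 30*I*g - 41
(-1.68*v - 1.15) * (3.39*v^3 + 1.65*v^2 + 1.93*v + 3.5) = -5.6952*v^4 - 6.6705*v^3 - 5.1399*v^2 - 8.0995*v - 4.025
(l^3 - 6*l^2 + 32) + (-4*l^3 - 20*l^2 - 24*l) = -3*l^3 - 26*l^2 - 24*l + 32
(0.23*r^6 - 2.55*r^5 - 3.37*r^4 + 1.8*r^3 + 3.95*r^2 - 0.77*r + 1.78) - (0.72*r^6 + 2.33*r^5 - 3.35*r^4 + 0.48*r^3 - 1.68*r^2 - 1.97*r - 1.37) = -0.49*r^6 - 4.88*r^5 - 0.02*r^4 + 1.32*r^3 + 5.63*r^2 + 1.2*r + 3.15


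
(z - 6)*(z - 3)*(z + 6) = z^3 - 3*z^2 - 36*z + 108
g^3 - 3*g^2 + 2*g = g*(g - 2)*(g - 1)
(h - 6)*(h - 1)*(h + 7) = h^3 - 43*h + 42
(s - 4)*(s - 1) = s^2 - 5*s + 4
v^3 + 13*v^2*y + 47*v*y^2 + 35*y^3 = (v + y)*(v + 5*y)*(v + 7*y)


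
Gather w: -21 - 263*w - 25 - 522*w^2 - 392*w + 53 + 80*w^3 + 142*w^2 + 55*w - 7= 80*w^3 - 380*w^2 - 600*w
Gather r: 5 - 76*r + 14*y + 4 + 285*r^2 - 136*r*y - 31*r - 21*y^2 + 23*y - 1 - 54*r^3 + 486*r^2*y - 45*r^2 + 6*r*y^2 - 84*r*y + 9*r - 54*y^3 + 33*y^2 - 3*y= -54*r^3 + r^2*(486*y + 240) + r*(6*y^2 - 220*y - 98) - 54*y^3 + 12*y^2 + 34*y + 8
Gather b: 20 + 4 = 24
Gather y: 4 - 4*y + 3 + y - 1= 6 - 3*y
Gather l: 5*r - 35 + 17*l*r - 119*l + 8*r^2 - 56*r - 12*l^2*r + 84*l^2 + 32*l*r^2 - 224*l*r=l^2*(84 - 12*r) + l*(32*r^2 - 207*r - 119) + 8*r^2 - 51*r - 35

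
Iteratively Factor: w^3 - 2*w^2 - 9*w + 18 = (w - 3)*(w^2 + w - 6) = (w - 3)*(w - 2)*(w + 3)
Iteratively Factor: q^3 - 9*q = (q + 3)*(q^2 - 3*q) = (q - 3)*(q + 3)*(q)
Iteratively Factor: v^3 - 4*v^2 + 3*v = (v - 3)*(v^2 - v) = v*(v - 3)*(v - 1)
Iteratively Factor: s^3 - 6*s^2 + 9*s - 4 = (s - 1)*(s^2 - 5*s + 4) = (s - 1)^2*(s - 4)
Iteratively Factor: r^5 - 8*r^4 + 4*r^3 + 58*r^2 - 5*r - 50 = (r - 5)*(r^4 - 3*r^3 - 11*r^2 + 3*r + 10) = (r - 5)^2*(r^3 + 2*r^2 - r - 2) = (r - 5)^2*(r + 1)*(r^2 + r - 2) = (r - 5)^2*(r + 1)*(r + 2)*(r - 1)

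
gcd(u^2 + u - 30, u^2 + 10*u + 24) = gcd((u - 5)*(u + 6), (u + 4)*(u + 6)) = u + 6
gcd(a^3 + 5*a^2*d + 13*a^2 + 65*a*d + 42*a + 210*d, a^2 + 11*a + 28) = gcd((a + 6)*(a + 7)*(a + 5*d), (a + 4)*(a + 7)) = a + 7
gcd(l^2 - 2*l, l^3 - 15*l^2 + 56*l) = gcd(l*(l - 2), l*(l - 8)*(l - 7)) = l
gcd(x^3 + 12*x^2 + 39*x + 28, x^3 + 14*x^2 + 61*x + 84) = x^2 + 11*x + 28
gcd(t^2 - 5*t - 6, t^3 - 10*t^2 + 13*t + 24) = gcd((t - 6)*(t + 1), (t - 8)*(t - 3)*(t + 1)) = t + 1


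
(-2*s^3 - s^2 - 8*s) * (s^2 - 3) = -2*s^5 - s^4 - 2*s^3 + 3*s^2 + 24*s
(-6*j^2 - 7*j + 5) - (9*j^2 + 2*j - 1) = -15*j^2 - 9*j + 6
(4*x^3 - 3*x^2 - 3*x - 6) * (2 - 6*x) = -24*x^4 + 26*x^3 + 12*x^2 + 30*x - 12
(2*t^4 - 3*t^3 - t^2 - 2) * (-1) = -2*t^4 + 3*t^3 + t^2 + 2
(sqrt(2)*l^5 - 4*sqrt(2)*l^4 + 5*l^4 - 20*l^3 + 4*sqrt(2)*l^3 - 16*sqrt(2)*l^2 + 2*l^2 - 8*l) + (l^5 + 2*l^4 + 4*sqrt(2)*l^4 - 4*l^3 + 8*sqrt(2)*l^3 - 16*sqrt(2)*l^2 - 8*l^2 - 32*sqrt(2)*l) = l^5 + sqrt(2)*l^5 + 7*l^4 - 24*l^3 + 12*sqrt(2)*l^3 - 32*sqrt(2)*l^2 - 6*l^2 - 32*sqrt(2)*l - 8*l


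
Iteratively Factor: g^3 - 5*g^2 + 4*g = (g - 4)*(g^2 - g) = (g - 4)*(g - 1)*(g)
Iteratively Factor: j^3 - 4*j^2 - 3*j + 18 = (j + 2)*(j^2 - 6*j + 9) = (j - 3)*(j + 2)*(j - 3)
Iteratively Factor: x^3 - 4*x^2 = (x)*(x^2 - 4*x) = x^2*(x - 4)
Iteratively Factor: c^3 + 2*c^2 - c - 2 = (c + 1)*(c^2 + c - 2) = (c + 1)*(c + 2)*(c - 1)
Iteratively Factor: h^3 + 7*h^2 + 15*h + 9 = (h + 1)*(h^2 + 6*h + 9) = (h + 1)*(h + 3)*(h + 3)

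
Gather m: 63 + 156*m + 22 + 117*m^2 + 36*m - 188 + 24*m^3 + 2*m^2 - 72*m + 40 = 24*m^3 + 119*m^2 + 120*m - 63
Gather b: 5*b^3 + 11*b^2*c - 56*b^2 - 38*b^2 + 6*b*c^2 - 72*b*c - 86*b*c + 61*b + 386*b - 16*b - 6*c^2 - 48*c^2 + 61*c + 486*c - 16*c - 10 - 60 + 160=5*b^3 + b^2*(11*c - 94) + b*(6*c^2 - 158*c + 431) - 54*c^2 + 531*c + 90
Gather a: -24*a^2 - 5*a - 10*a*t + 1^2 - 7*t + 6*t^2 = -24*a^2 + a*(-10*t - 5) + 6*t^2 - 7*t + 1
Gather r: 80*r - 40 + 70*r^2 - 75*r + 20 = 70*r^2 + 5*r - 20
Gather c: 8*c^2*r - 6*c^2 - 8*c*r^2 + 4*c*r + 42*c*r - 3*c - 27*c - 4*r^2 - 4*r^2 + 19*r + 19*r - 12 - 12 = c^2*(8*r - 6) + c*(-8*r^2 + 46*r - 30) - 8*r^2 + 38*r - 24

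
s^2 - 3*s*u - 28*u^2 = (s - 7*u)*(s + 4*u)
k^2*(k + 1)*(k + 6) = k^4 + 7*k^3 + 6*k^2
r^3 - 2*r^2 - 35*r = r*(r - 7)*(r + 5)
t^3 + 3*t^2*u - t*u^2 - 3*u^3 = (t - u)*(t + u)*(t + 3*u)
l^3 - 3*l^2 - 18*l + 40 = (l - 5)*(l - 2)*(l + 4)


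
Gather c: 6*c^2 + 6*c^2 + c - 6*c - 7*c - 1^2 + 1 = 12*c^2 - 12*c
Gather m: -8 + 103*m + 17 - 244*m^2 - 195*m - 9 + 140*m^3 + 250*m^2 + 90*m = 140*m^3 + 6*m^2 - 2*m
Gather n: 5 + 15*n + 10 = 15*n + 15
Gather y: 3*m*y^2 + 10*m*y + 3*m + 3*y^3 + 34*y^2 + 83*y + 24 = 3*m + 3*y^3 + y^2*(3*m + 34) + y*(10*m + 83) + 24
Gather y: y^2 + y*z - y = y^2 + y*(z - 1)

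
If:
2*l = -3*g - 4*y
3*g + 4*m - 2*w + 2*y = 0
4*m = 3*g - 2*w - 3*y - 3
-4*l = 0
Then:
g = -4*y/3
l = 0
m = -5*y/8 - 3/8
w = -9*y/4 - 3/4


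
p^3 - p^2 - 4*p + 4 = (p - 2)*(p - 1)*(p + 2)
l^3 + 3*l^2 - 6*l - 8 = (l - 2)*(l + 1)*(l + 4)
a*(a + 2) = a^2 + 2*a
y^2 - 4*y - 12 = (y - 6)*(y + 2)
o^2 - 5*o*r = o*(o - 5*r)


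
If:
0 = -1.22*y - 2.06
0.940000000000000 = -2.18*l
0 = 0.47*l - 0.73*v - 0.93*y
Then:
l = -0.43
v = 1.87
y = -1.69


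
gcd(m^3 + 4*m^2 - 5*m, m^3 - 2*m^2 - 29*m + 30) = m^2 + 4*m - 5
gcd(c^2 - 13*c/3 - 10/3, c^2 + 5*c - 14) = 1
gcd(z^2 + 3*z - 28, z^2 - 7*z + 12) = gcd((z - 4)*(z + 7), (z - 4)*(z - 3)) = z - 4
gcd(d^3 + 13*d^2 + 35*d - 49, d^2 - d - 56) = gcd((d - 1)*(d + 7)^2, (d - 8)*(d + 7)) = d + 7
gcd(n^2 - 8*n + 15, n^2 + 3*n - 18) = n - 3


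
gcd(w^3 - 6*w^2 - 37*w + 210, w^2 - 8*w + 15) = w - 5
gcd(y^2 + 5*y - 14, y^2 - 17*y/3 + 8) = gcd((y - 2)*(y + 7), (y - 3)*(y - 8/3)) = 1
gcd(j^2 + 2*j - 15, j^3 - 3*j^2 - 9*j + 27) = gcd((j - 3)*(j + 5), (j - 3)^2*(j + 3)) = j - 3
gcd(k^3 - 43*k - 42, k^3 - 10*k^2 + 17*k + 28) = k^2 - 6*k - 7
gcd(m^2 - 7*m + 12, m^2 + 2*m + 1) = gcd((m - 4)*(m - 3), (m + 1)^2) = 1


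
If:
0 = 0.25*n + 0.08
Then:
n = -0.32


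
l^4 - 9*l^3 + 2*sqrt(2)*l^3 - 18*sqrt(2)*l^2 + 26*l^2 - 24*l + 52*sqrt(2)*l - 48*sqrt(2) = (l - 4)*(l - 3)*(l - 2)*(l + 2*sqrt(2))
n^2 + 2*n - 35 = (n - 5)*(n + 7)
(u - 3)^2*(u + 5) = u^3 - u^2 - 21*u + 45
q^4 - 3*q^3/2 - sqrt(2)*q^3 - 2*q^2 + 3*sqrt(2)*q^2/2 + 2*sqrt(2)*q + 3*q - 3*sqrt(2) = (q - 3/2)*(q - sqrt(2))^2*(q + sqrt(2))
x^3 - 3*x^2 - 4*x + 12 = (x - 3)*(x - 2)*(x + 2)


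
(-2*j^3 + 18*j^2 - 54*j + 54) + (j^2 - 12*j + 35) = -2*j^3 + 19*j^2 - 66*j + 89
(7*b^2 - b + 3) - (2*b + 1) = 7*b^2 - 3*b + 2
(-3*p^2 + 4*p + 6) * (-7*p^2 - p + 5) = 21*p^4 - 25*p^3 - 61*p^2 + 14*p + 30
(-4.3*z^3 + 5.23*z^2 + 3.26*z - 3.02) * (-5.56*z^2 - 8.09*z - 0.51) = 23.908*z^5 + 5.7082*z^4 - 58.2433*z^3 - 12.2495*z^2 + 22.7692*z + 1.5402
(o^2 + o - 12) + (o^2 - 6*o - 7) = 2*o^2 - 5*o - 19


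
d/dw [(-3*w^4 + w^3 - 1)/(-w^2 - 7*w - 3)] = (3*w^2*(4*w - 1)*(w^2 + 7*w + 3) - (2*w + 7)*(3*w^4 - w^3 + 1))/(w^2 + 7*w + 3)^2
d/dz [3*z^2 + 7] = 6*z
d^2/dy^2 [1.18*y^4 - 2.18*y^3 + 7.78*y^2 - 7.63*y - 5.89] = 14.16*y^2 - 13.08*y + 15.56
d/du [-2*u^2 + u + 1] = 1 - 4*u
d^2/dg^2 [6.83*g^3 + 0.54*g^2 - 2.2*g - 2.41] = 40.98*g + 1.08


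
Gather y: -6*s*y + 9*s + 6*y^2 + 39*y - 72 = 9*s + 6*y^2 + y*(39 - 6*s) - 72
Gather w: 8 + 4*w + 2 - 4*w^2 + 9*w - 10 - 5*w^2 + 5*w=-9*w^2 + 18*w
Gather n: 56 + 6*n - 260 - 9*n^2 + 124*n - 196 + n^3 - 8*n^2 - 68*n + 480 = n^3 - 17*n^2 + 62*n + 80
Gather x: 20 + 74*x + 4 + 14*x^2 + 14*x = 14*x^2 + 88*x + 24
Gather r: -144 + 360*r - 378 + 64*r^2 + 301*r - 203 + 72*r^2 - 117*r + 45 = 136*r^2 + 544*r - 680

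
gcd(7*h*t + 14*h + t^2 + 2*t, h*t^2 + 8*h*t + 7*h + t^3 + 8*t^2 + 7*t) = 1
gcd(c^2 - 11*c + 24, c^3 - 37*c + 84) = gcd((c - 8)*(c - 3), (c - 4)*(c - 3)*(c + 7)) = c - 3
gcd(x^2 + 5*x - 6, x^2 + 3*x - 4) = x - 1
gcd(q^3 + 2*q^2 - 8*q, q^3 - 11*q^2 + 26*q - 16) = q - 2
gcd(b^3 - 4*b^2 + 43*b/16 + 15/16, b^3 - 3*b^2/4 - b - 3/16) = b + 1/4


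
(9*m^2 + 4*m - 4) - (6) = 9*m^2 + 4*m - 10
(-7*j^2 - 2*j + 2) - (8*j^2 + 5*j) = -15*j^2 - 7*j + 2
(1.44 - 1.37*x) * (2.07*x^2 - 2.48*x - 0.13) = -2.8359*x^3 + 6.3784*x^2 - 3.3931*x - 0.1872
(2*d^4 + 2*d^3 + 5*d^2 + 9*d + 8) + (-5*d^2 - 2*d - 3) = 2*d^4 + 2*d^3 + 7*d + 5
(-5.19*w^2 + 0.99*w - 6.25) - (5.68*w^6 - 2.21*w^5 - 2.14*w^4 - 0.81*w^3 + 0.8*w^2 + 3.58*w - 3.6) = -5.68*w^6 + 2.21*w^5 + 2.14*w^4 + 0.81*w^3 - 5.99*w^2 - 2.59*w - 2.65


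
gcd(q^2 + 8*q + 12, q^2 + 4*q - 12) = q + 6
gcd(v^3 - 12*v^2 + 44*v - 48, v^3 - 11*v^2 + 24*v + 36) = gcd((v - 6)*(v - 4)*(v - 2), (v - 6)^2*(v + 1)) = v - 6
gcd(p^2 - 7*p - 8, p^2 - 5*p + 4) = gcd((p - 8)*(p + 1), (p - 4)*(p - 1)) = 1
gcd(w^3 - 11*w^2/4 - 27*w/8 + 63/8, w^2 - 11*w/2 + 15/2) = w - 3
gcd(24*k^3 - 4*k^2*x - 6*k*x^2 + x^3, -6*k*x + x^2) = -6*k + x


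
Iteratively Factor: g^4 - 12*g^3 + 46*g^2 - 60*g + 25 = (g - 1)*(g^3 - 11*g^2 + 35*g - 25) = (g - 1)^2*(g^2 - 10*g + 25) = (g - 5)*(g - 1)^2*(g - 5)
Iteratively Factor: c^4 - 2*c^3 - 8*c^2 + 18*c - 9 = (c - 1)*(c^3 - c^2 - 9*c + 9) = (c - 1)*(c + 3)*(c^2 - 4*c + 3) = (c - 1)^2*(c + 3)*(c - 3)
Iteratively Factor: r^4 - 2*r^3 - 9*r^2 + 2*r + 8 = (r - 1)*(r^3 - r^2 - 10*r - 8) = (r - 1)*(r + 2)*(r^2 - 3*r - 4) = (r - 1)*(r + 1)*(r + 2)*(r - 4)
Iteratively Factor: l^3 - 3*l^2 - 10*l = (l)*(l^2 - 3*l - 10) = l*(l - 5)*(l + 2)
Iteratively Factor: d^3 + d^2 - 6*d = (d - 2)*(d^2 + 3*d) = (d - 2)*(d + 3)*(d)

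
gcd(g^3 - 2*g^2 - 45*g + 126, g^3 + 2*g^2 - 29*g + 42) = g^2 + 4*g - 21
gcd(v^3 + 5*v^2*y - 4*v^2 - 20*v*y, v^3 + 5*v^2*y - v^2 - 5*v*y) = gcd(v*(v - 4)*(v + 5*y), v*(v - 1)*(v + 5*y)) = v^2 + 5*v*y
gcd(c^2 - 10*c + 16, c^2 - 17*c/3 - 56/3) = c - 8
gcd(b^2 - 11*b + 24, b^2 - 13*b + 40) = b - 8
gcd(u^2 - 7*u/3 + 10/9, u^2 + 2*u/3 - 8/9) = u - 2/3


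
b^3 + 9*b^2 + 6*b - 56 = (b - 2)*(b + 4)*(b + 7)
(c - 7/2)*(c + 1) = c^2 - 5*c/2 - 7/2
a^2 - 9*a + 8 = (a - 8)*(a - 1)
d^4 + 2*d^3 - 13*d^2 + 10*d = d*(d - 2)*(d - 1)*(d + 5)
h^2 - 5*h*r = h*(h - 5*r)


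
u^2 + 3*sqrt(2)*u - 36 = (u - 3*sqrt(2))*(u + 6*sqrt(2))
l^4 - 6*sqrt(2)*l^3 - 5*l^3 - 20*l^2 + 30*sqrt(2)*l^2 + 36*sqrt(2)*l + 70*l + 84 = (l - 6)*(l + 1)*(l - 7*sqrt(2))*(l + sqrt(2))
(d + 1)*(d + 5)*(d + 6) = d^3 + 12*d^2 + 41*d + 30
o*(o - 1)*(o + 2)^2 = o^4 + 3*o^3 - 4*o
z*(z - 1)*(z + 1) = z^3 - z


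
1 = 1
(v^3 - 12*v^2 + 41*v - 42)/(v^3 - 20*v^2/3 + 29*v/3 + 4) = 3*(v^2 - 9*v + 14)/(3*v^2 - 11*v - 4)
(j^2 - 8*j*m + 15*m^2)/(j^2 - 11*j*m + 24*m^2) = (j - 5*m)/(j - 8*m)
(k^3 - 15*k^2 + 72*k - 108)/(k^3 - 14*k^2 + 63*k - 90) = (k - 6)/(k - 5)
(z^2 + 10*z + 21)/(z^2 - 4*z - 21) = (z + 7)/(z - 7)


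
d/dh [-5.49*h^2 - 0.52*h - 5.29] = -10.98*h - 0.52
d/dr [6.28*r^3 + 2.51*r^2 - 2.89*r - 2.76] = 18.84*r^2 + 5.02*r - 2.89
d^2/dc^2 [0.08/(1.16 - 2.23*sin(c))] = (0.397832*sin(c)^2 + 0.206944*sin(c) - 0.795664)/(2.23*sin(c) - 1.16)^3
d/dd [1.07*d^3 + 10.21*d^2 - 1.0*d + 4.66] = 3.21*d^2 + 20.42*d - 1.0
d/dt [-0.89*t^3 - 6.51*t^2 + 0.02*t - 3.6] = -2.67*t^2 - 13.02*t + 0.02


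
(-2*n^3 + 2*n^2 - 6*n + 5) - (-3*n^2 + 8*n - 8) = -2*n^3 + 5*n^2 - 14*n + 13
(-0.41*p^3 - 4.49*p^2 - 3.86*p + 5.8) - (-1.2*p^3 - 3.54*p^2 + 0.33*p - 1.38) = 0.79*p^3 - 0.95*p^2 - 4.19*p + 7.18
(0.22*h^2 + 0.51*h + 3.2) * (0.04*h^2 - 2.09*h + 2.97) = 0.0088*h^4 - 0.4394*h^3 - 0.2845*h^2 - 5.1733*h + 9.504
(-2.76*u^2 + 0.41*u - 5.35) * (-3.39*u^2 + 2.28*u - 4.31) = 9.3564*u^4 - 7.6827*u^3 + 30.9669*u^2 - 13.9651*u + 23.0585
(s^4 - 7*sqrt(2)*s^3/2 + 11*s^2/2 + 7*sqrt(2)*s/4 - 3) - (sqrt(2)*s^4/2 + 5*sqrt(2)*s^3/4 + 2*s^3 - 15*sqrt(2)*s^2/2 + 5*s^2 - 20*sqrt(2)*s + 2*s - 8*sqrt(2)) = -sqrt(2)*s^4/2 + s^4 - 19*sqrt(2)*s^3/4 - 2*s^3 + s^2/2 + 15*sqrt(2)*s^2/2 - 2*s + 87*sqrt(2)*s/4 - 3 + 8*sqrt(2)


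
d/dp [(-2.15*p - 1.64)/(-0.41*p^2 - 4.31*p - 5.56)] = (-0.8815*p^2 - 1.3448*p + 4.8856)/(0.1681*p^4 + 3.5342*p^3 + 23.1353*p^2 + 47.9272*p + 30.9136)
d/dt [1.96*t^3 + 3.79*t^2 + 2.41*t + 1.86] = 5.88*t^2 + 7.58*t + 2.41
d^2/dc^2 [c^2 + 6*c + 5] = 2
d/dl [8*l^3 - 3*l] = 24*l^2 - 3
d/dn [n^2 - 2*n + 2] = 2*n - 2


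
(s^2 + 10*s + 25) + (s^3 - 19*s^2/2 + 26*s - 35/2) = s^3 - 17*s^2/2 + 36*s + 15/2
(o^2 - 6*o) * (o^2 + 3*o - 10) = o^4 - 3*o^3 - 28*o^2 + 60*o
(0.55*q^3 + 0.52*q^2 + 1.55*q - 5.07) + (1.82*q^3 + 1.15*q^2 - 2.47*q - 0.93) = 2.37*q^3 + 1.67*q^2 - 0.92*q - 6.0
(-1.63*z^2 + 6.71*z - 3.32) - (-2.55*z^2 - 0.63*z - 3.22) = 0.92*z^2 + 7.34*z - 0.0999999999999996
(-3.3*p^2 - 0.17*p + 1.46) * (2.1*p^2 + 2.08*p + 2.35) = -6.93*p^4 - 7.221*p^3 - 5.0426*p^2 + 2.6373*p + 3.431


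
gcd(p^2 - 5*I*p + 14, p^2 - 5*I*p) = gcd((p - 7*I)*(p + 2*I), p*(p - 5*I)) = 1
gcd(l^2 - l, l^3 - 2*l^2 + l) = l^2 - l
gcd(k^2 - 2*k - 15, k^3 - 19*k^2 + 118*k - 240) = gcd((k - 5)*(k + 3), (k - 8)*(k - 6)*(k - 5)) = k - 5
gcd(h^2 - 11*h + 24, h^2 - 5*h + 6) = h - 3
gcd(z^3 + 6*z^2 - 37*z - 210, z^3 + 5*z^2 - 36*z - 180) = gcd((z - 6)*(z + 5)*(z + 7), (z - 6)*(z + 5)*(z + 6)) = z^2 - z - 30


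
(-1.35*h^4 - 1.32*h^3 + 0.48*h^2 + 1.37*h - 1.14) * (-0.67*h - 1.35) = 0.9045*h^5 + 2.7069*h^4 + 1.4604*h^3 - 1.5659*h^2 - 1.0857*h + 1.539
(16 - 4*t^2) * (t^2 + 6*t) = -4*t^4 - 24*t^3 + 16*t^2 + 96*t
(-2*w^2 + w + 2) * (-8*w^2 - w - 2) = 16*w^4 - 6*w^3 - 13*w^2 - 4*w - 4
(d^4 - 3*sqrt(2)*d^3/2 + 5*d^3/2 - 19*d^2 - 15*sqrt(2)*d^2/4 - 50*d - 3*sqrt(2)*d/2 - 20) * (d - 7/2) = d^5 - 3*sqrt(2)*d^4/2 - d^4 - 111*d^3/4 + 3*sqrt(2)*d^3/2 + 93*sqrt(2)*d^2/8 + 33*d^2/2 + 21*sqrt(2)*d/4 + 155*d + 70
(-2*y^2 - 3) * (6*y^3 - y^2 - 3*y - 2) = -12*y^5 + 2*y^4 - 12*y^3 + 7*y^2 + 9*y + 6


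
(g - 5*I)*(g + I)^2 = g^3 - 3*I*g^2 + 9*g + 5*I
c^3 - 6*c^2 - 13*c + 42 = (c - 7)*(c - 2)*(c + 3)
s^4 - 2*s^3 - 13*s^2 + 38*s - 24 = (s - 3)*(s - 2)*(s - 1)*(s + 4)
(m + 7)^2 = m^2 + 14*m + 49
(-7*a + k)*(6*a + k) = -42*a^2 - a*k + k^2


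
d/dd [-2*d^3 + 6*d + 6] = 6 - 6*d^2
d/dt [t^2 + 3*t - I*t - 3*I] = 2*t + 3 - I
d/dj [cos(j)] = -sin(j)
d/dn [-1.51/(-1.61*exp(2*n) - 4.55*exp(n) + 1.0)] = (-4.8622*exp(n) - 6.8705)*exp(n)/(1.61*exp(2*n) + 4.55*exp(n) - 1.0)^2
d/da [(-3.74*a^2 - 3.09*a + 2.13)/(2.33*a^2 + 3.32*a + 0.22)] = (-5.21709999999999*a^2 - 11.5714*a - 7.7514)/(5.4289*a^4 + 15.4712*a^3 + 12.0476*a^2 + 1.4608*a + 0.0484)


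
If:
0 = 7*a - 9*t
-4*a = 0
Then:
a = 0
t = 0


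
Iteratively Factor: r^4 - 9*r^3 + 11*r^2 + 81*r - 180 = (r - 4)*(r^3 - 5*r^2 - 9*r + 45) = (r - 4)*(r + 3)*(r^2 - 8*r + 15) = (r - 5)*(r - 4)*(r + 3)*(r - 3)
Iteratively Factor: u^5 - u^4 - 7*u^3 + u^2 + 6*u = (u + 1)*(u^4 - 2*u^3 - 5*u^2 + 6*u) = u*(u + 1)*(u^3 - 2*u^2 - 5*u + 6) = u*(u - 3)*(u + 1)*(u^2 + u - 2) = u*(u - 3)*(u + 1)*(u + 2)*(u - 1)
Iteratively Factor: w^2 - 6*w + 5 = (w - 1)*(w - 5)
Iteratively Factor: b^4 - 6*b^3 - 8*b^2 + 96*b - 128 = (b - 4)*(b^3 - 2*b^2 - 16*b + 32) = (b - 4)*(b + 4)*(b^2 - 6*b + 8) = (b - 4)^2*(b + 4)*(b - 2)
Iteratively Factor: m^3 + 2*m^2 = (m)*(m^2 + 2*m) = m*(m + 2)*(m)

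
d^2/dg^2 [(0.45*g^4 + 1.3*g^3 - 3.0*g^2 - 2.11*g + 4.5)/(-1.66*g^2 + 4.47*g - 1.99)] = (-2.48004*g^6 + 20.03454*g^5 - 62.86761*g^4 + 76.8344919999998*g^3 - 85.8636*g^2 + 127.635576*g - 88.798734)/(4.574296*g^6 - 36.952596*g^5 + 115.955814*g^4 - 177.911811*g^3 + 139.007271*g^2 - 53.104941*g + 7.880599)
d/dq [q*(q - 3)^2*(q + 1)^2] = 5*q^4 - 16*q^3 - 6*q^2 + 24*q + 9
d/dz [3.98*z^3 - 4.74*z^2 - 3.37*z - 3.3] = 11.94*z^2 - 9.48*z - 3.37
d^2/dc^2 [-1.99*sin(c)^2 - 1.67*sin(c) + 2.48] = 1.67*sin(c) - 3.98*cos(2*c)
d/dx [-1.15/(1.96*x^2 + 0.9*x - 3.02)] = (4.508*x + 1.035)/(1.96*x^2 + 0.9*x - 3.02)^2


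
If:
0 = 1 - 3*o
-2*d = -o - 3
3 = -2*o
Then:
No Solution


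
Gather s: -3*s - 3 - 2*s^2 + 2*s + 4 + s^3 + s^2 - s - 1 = s^3 - s^2 - 2*s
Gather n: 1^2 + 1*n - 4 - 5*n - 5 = -4*n - 8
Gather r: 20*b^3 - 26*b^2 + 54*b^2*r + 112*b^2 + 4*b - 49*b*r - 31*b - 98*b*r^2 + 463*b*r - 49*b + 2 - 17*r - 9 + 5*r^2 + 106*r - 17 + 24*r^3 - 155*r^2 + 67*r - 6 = 20*b^3 + 86*b^2 - 76*b + 24*r^3 + r^2*(-98*b - 150) + r*(54*b^2 + 414*b + 156) - 30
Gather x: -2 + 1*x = x - 2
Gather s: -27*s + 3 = 3 - 27*s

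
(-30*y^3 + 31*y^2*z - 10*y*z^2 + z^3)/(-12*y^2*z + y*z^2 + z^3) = (10*y^2 - 7*y*z + z^2)/(z*(4*y + z))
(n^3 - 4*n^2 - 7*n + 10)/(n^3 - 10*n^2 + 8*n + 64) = (n^2 - 6*n + 5)/(n^2 - 12*n + 32)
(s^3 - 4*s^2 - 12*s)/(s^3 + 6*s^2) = (s^2 - 4*s - 12)/(s*(s + 6))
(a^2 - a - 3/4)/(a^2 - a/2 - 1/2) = (a - 3/2)/(a - 1)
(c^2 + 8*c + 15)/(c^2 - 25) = (c + 3)/(c - 5)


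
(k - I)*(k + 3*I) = k^2 + 2*I*k + 3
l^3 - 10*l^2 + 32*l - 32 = (l - 4)^2*(l - 2)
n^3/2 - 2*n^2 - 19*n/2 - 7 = (n/2 + 1)*(n - 7)*(n + 1)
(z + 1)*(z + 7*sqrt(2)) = z^2 + z + 7*sqrt(2)*z + 7*sqrt(2)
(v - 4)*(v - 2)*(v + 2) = v^3 - 4*v^2 - 4*v + 16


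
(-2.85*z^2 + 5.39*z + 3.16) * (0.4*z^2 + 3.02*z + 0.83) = -1.14*z^4 - 6.451*z^3 + 15.1763*z^2 + 14.0169*z + 2.6228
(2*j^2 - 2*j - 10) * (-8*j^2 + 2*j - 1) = -16*j^4 + 20*j^3 + 74*j^2 - 18*j + 10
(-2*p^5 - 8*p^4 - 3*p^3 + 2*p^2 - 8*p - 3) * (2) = -4*p^5 - 16*p^4 - 6*p^3 + 4*p^2 - 16*p - 6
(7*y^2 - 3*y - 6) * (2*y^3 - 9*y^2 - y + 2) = 14*y^5 - 69*y^4 + 8*y^3 + 71*y^2 - 12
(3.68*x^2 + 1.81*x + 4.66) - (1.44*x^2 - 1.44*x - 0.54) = 2.24*x^2 + 3.25*x + 5.2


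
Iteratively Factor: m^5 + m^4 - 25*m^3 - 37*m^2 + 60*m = (m + 4)*(m^4 - 3*m^3 - 13*m^2 + 15*m) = (m - 1)*(m + 4)*(m^3 - 2*m^2 - 15*m) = (m - 5)*(m - 1)*(m + 4)*(m^2 + 3*m) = m*(m - 5)*(m - 1)*(m + 4)*(m + 3)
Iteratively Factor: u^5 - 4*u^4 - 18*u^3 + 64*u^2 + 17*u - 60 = (u + 1)*(u^4 - 5*u^3 - 13*u^2 + 77*u - 60) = (u - 3)*(u + 1)*(u^3 - 2*u^2 - 19*u + 20) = (u - 3)*(u - 1)*(u + 1)*(u^2 - u - 20) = (u - 3)*(u - 1)*(u + 1)*(u + 4)*(u - 5)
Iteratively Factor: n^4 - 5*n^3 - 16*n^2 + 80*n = (n - 4)*(n^3 - n^2 - 20*n) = n*(n - 4)*(n^2 - n - 20) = n*(n - 5)*(n - 4)*(n + 4)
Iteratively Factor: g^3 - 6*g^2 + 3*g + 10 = (g + 1)*(g^2 - 7*g + 10) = (g - 2)*(g + 1)*(g - 5)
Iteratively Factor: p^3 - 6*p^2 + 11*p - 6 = (p - 1)*(p^2 - 5*p + 6) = (p - 3)*(p - 1)*(p - 2)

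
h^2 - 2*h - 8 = (h - 4)*(h + 2)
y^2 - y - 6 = (y - 3)*(y + 2)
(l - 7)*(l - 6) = l^2 - 13*l + 42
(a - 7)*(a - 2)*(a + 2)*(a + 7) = a^4 - 53*a^2 + 196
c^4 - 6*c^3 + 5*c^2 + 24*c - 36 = (c - 3)^2*(c - 2)*(c + 2)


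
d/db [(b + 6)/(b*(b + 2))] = (-b^2 - 12*b - 12)/(b^2*(b^2 + 4*b + 4))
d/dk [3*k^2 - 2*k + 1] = 6*k - 2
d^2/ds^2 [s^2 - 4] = 2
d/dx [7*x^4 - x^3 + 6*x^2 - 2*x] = 28*x^3 - 3*x^2 + 12*x - 2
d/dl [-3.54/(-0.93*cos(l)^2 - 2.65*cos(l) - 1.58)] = (6.5844*cos(l) + 9.381)*sin(l)/(0.93*cos(l)^2 + 2.65*cos(l) + 1.58)^2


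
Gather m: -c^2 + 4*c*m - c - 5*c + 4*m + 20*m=-c^2 - 6*c + m*(4*c + 24)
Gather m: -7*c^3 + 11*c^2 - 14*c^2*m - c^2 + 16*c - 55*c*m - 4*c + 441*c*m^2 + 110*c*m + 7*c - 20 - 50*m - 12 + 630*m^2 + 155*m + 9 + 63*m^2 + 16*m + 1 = -7*c^3 + 10*c^2 + 19*c + m^2*(441*c + 693) + m*(-14*c^2 + 55*c + 121) - 22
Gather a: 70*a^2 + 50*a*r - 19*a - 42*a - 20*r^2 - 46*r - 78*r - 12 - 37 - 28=70*a^2 + a*(50*r - 61) - 20*r^2 - 124*r - 77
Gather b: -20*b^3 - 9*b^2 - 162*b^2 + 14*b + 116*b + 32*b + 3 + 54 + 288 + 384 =-20*b^3 - 171*b^2 + 162*b + 729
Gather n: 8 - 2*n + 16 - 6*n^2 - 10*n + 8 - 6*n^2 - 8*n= -12*n^2 - 20*n + 32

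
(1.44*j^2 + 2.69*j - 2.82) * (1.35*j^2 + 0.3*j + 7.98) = 1.944*j^4 + 4.0635*j^3 + 8.4912*j^2 + 20.6202*j - 22.5036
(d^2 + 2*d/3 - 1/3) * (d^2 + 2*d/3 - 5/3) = d^4 + 4*d^3/3 - 14*d^2/9 - 4*d/3 + 5/9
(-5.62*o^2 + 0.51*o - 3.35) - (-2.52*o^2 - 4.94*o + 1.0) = -3.1*o^2 + 5.45*o - 4.35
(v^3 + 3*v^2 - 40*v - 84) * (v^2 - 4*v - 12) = v^5 - v^4 - 64*v^3 + 40*v^2 + 816*v + 1008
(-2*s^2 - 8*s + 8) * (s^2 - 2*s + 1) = -2*s^4 - 4*s^3 + 22*s^2 - 24*s + 8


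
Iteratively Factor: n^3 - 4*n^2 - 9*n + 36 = (n - 4)*(n^2 - 9) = (n - 4)*(n + 3)*(n - 3)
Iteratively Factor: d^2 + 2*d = (d + 2)*(d)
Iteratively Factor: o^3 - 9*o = (o)*(o^2 - 9) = o*(o + 3)*(o - 3)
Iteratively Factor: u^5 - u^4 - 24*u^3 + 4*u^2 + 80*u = (u - 5)*(u^4 + 4*u^3 - 4*u^2 - 16*u) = (u - 5)*(u + 2)*(u^3 + 2*u^2 - 8*u) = (u - 5)*(u + 2)*(u + 4)*(u^2 - 2*u) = u*(u - 5)*(u + 2)*(u + 4)*(u - 2)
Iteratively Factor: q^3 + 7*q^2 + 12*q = (q)*(q^2 + 7*q + 12) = q*(q + 3)*(q + 4)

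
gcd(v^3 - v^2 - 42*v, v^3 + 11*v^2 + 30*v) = v^2 + 6*v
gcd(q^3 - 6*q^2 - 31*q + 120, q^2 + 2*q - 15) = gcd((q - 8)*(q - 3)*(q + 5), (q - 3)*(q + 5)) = q^2 + 2*q - 15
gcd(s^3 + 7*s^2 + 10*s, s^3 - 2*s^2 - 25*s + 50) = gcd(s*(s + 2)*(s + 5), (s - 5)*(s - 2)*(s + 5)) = s + 5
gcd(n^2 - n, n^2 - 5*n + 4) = n - 1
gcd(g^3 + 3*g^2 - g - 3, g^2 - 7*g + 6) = g - 1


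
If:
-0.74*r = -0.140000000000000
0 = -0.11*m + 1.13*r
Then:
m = 1.94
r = 0.19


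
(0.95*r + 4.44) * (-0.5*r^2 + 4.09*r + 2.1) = -0.475*r^3 + 1.6655*r^2 + 20.1546*r + 9.324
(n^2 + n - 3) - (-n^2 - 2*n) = 2*n^2 + 3*n - 3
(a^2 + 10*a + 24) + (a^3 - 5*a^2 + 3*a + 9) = a^3 - 4*a^2 + 13*a + 33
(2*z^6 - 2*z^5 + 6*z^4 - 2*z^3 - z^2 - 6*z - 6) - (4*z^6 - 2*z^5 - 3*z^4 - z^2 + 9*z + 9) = -2*z^6 + 9*z^4 - 2*z^3 - 15*z - 15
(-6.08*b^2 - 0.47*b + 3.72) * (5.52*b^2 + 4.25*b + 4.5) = -33.5616*b^4 - 28.4344*b^3 - 8.8231*b^2 + 13.695*b + 16.74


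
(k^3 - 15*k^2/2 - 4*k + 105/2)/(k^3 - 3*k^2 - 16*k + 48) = (2*k^2 - 9*k - 35)/(2*(k^2 - 16))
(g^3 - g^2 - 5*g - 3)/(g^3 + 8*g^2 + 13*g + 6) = (g - 3)/(g + 6)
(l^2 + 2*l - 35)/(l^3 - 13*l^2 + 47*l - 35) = (l + 7)/(l^2 - 8*l + 7)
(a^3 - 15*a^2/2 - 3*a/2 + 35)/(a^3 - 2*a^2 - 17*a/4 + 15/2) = 2*(a - 7)/(2*a - 3)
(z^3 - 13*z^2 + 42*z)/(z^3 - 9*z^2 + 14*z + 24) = z*(z - 7)/(z^2 - 3*z - 4)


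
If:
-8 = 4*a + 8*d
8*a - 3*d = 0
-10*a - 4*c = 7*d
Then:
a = -6/19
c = 43/19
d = -16/19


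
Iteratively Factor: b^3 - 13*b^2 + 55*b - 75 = (b - 3)*(b^2 - 10*b + 25) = (b - 5)*(b - 3)*(b - 5)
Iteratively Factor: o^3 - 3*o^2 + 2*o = (o - 1)*(o^2 - 2*o) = o*(o - 1)*(o - 2)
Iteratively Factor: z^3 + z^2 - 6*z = (z - 2)*(z^2 + 3*z) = (z - 2)*(z + 3)*(z)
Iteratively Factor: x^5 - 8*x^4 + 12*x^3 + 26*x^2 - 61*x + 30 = (x + 2)*(x^4 - 10*x^3 + 32*x^2 - 38*x + 15) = (x - 1)*(x + 2)*(x^3 - 9*x^2 + 23*x - 15) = (x - 3)*(x - 1)*(x + 2)*(x^2 - 6*x + 5) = (x - 3)*(x - 1)^2*(x + 2)*(x - 5)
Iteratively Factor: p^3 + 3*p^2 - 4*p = (p + 4)*(p^2 - p) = p*(p + 4)*(p - 1)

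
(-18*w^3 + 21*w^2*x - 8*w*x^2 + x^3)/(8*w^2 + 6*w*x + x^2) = (-18*w^3 + 21*w^2*x - 8*w*x^2 + x^3)/(8*w^2 + 6*w*x + x^2)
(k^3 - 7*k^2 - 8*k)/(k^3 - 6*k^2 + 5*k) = (k^2 - 7*k - 8)/(k^2 - 6*k + 5)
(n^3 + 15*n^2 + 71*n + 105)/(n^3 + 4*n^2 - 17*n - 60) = (n + 7)/(n - 4)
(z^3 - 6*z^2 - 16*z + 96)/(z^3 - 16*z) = (z - 6)/z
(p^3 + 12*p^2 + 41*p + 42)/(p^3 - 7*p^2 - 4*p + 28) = (p^2 + 10*p + 21)/(p^2 - 9*p + 14)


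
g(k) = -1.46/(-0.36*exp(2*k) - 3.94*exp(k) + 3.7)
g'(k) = -1.46*(0.72*exp(2*k) + 3.94*exp(k))/(-0.36*exp(2*k) - 3.94*exp(k) + 3.7)^2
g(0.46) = 0.42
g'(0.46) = -0.99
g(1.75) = 0.05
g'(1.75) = -0.07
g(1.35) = 0.09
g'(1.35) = -0.13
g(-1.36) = -0.55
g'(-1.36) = -0.22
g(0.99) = 0.15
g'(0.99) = -0.26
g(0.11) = 1.27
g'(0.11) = -5.88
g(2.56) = 0.01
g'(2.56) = -0.02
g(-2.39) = -0.44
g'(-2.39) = -0.05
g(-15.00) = -0.39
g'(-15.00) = 0.00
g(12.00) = 0.00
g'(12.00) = 0.00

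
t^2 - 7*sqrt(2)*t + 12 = (t - 6*sqrt(2))*(t - sqrt(2))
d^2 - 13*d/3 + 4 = (d - 3)*(d - 4/3)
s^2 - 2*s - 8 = (s - 4)*(s + 2)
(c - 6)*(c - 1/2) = c^2 - 13*c/2 + 3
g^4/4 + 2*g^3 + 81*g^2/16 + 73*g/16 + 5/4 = (g/4 + 1)*(g + 1/2)*(g + 1)*(g + 5/2)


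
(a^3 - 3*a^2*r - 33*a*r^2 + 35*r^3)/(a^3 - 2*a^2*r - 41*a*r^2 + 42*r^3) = (a + 5*r)/(a + 6*r)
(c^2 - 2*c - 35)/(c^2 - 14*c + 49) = (c + 5)/(c - 7)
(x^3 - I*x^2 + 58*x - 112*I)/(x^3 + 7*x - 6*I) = (x^2 + I*x + 56)/(x^2 + 2*I*x + 3)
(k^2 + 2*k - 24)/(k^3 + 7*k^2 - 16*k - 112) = (k + 6)/(k^2 + 11*k + 28)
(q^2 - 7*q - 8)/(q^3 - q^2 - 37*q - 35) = (q - 8)/(q^2 - 2*q - 35)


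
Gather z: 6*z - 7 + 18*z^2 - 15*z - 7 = 18*z^2 - 9*z - 14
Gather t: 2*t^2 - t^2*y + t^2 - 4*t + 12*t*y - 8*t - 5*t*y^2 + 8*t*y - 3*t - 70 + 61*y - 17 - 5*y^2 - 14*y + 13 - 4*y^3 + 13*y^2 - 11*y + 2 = t^2*(3 - y) + t*(-5*y^2 + 20*y - 15) - 4*y^3 + 8*y^2 + 36*y - 72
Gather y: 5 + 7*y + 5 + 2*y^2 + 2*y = 2*y^2 + 9*y + 10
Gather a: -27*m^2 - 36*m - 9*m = -27*m^2 - 45*m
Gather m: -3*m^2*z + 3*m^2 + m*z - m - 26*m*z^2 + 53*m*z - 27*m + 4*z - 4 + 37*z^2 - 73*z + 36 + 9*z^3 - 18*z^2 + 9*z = m^2*(3 - 3*z) + m*(-26*z^2 + 54*z - 28) + 9*z^3 + 19*z^2 - 60*z + 32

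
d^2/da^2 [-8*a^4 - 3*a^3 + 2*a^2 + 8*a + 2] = -96*a^2 - 18*a + 4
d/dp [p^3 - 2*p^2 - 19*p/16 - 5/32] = 3*p^2 - 4*p - 19/16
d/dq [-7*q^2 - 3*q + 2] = -14*q - 3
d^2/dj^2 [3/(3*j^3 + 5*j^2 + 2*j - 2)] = 6*(-(9*j + 5)*(3*j^3 + 5*j^2 + 2*j - 2) + (9*j^2 + 10*j + 2)^2)/(3*j^3 + 5*j^2 + 2*j - 2)^3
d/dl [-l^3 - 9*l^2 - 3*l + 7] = -3*l^2 - 18*l - 3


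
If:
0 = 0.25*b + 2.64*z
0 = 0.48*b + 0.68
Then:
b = -1.42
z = 0.13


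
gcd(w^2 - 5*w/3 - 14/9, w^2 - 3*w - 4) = 1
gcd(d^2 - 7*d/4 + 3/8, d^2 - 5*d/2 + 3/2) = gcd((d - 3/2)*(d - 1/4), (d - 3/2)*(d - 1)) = d - 3/2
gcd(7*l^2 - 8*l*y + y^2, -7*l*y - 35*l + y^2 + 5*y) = -7*l + y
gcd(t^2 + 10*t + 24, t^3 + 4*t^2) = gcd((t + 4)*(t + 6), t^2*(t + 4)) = t + 4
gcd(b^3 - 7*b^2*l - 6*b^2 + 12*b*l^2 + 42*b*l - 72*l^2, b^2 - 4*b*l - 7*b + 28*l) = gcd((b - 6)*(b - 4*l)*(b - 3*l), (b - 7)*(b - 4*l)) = b - 4*l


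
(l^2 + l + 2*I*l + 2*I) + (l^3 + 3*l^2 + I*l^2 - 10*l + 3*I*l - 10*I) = l^3 + 4*l^2 + I*l^2 - 9*l + 5*I*l - 8*I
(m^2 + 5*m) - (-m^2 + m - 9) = 2*m^2 + 4*m + 9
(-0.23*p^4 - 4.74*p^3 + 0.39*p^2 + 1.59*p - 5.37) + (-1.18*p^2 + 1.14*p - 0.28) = -0.23*p^4 - 4.74*p^3 - 0.79*p^2 + 2.73*p - 5.65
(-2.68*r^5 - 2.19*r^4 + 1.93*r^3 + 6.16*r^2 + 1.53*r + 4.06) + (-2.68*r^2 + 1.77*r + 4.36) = -2.68*r^5 - 2.19*r^4 + 1.93*r^3 + 3.48*r^2 + 3.3*r + 8.42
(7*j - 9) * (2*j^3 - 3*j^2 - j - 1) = 14*j^4 - 39*j^3 + 20*j^2 + 2*j + 9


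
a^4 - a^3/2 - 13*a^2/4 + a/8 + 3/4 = (a - 2)*(a - 1/2)*(a + 1/2)*(a + 3/2)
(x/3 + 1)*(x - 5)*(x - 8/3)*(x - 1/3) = x^4/3 - 5*x^3/3 - 73*x^2/27 + 389*x/27 - 40/9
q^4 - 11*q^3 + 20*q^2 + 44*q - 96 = (q - 8)*(q - 3)*(q - 2)*(q + 2)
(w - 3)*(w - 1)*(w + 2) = w^3 - 2*w^2 - 5*w + 6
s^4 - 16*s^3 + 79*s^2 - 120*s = s*(s - 8)*(s - 5)*(s - 3)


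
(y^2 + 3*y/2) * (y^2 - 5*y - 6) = y^4 - 7*y^3/2 - 27*y^2/2 - 9*y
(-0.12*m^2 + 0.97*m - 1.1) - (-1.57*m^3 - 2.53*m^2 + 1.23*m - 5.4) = 1.57*m^3 + 2.41*m^2 - 0.26*m + 4.3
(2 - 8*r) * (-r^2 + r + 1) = 8*r^3 - 10*r^2 - 6*r + 2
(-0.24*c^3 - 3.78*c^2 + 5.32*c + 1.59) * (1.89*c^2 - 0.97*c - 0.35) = -0.4536*c^5 - 6.9114*c^4 + 13.8054*c^3 - 0.8323*c^2 - 3.4043*c - 0.5565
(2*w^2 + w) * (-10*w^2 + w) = -20*w^4 - 8*w^3 + w^2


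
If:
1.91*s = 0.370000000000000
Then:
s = 0.19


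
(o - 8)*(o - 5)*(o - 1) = o^3 - 14*o^2 + 53*o - 40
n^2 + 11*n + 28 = (n + 4)*(n + 7)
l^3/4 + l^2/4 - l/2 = l*(l/4 + 1/2)*(l - 1)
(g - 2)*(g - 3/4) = g^2 - 11*g/4 + 3/2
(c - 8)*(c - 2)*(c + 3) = c^3 - 7*c^2 - 14*c + 48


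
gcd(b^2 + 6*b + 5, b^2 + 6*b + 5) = b^2 + 6*b + 5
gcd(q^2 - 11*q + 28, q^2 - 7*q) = q - 7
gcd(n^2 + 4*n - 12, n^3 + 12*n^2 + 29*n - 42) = n + 6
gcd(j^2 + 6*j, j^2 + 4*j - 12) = j + 6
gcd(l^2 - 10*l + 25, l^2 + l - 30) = l - 5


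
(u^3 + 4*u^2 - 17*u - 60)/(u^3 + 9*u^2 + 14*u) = (u^3 + 4*u^2 - 17*u - 60)/(u*(u^2 + 9*u + 14))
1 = 1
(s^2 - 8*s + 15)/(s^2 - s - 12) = (-s^2 + 8*s - 15)/(-s^2 + s + 12)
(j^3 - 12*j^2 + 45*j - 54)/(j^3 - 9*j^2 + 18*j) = (j - 3)/j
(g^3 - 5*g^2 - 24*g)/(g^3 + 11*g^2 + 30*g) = (g^2 - 5*g - 24)/(g^2 + 11*g + 30)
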